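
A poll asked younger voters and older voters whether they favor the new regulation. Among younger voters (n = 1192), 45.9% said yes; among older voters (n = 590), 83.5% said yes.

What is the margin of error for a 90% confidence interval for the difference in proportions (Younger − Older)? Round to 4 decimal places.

The two standard errors are √(0.4590×0.5410/1192) = 0.01443 and √(0.8350×0.1650/590) = 0.01528.
Because the samples are independent, SE_diff = √(0.01443² + 0.01528²) = 0.02102.
Using z* = 1.645 for 90%, ME = 1.645 × 0.02102 = 0.03458.

0.0346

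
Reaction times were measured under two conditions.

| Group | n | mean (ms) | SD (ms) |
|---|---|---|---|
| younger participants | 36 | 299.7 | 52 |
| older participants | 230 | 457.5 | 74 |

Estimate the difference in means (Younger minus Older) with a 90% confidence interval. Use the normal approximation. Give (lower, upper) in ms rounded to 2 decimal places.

(-174.16, -141.44)

Per-group SEs: s₁/√n₁ = 52/√36 = 8.6667, s₂/√n₂ = 74/√230 = 4.8794.
Unpooled SE of the difference: √(75.11168889 + 23.80854436) = 9.9459.
Margin of error = z* · SE = 1.645 × 9.9459 = 16.3610.
x̄₁ − x̄₂ = 299.7 − 457.5 = -157.8000.
CI: -157.8000 ± 16.3610 = (-174.16, -141.44).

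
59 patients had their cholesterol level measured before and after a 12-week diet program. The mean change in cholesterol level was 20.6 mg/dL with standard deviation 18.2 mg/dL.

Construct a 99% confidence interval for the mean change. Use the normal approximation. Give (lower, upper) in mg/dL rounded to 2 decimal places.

(14.50, 26.70)

This is a matched-pairs design, so SE = s_d/√n = 18.2/√59 = 2.3694.
Margin = 2.576 × 2.3694 = 6.1036; the interval is 20.6 ± 6.1036 = (14.50, 26.70).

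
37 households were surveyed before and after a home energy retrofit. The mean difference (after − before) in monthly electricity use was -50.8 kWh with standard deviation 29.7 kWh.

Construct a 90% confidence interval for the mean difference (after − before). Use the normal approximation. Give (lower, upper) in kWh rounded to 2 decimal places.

(-58.83, -42.77)

Paired design: SE = s_d/√n = 29.7/√37 = 4.8826.
z* = 1.645; margin of error = 1.645 × 4.8826 = 8.0319.
-50.8 ± 8.0319 → (-58.83, -42.77).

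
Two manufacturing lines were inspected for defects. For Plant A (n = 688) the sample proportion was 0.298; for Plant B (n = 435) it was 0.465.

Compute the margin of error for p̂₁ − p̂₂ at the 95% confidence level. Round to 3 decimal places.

0.058

SE₁ = √(p̂₁(1−p̂₁)/n₁) = √(0.2980·0.7020/688) = 0.01744; SE₂ = √(0.4650·0.5350/435) = 0.02391.
Independent samples: SE of the difference = √(SE₁² + SE₂²) = √(0.0003041536 + 0.0005716881) = 0.02959.
z* for 95% confidence is 1.960, so the margin of error is 1.960 × 0.02959 = 0.05800.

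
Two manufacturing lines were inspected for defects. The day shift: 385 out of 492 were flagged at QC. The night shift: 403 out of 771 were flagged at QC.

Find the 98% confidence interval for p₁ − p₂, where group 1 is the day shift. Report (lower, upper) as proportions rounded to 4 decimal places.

(0.1996, 0.3200)

Sample proportions: 385/492 = 0.7825, 403/771 = 0.5227.
Each SE is √(p̂(1−p̂)/n): √(0.7825·0.2175/492) = 0.01860 and √(0.5227·0.4773/771) = 0.01799.
SE(p̂₁ − p̂₂) = √(SE₁² + SE₂²) = √(0.00034596 + 0.0003236401) = 0.02588, since the two samples are independent.
At 98% confidence z* = 2.326; margin = 2.326 × 0.02588 = 0.06020.
The difference is 0.7825 − 0.5227 = 0.2598, so the interval is 0.2598 ± 0.06020 = (0.1996, 0.3200).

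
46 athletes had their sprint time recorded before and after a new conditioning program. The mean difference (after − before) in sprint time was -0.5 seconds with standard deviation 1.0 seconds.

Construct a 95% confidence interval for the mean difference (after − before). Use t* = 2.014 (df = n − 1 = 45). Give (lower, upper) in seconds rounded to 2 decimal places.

This is a matched-pairs design, so SE = s_d/√n = 1.0/√46 = 0.1474.
Margin = 2.014 × 0.1474 = 0.2969; the interval is -0.5 ± 0.2969 = (-0.80, -0.20).

(-0.80, -0.20)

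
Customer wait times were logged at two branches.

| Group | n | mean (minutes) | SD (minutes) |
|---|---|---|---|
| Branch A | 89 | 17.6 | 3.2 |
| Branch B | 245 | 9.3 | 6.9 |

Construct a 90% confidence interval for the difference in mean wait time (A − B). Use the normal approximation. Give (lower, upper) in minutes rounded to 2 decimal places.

(7.39, 9.21)

SE₁ = s₁/√n₁ = 3.2/√89 = 0.3392; SE₂ = 6.9/√245 = 0.4408.
Independent samples, unequal variances: SE_diff = √(SE₁² + SE₂²) = √(0.11505664 + 0.19430464) = 0.5562.
z* = 1.645, so margin of error = 1.645 × 0.5562 = 0.9149.
Difference in means = 17.6 − 9.3 = 8.3000.
8.3000 ± 0.9149 → (7.39, 9.21).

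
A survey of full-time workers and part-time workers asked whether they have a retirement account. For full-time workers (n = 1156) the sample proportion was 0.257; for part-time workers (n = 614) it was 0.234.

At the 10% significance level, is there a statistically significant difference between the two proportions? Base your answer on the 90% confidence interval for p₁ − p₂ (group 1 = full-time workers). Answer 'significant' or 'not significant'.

not significant

SE₁ = √(p̂₁(1−p̂₁)/n₁) = √(0.2570·0.7430/1156) = 0.01285; SE₂ = √(0.2340·0.7660/614) = 0.01709.
Independent samples: SE of the difference = √(SE₁² + SE₂²) = √(0.0001651225 + 0.0002920681) = 0.02138.
z* for 90% confidence is 1.645, so the margin of error is 1.645 × 0.02138 = 0.03517.
Point estimate p̂₁ − p̂₂ = 0.2570 − 0.2340 = 0.0230.
0.0230 ± 0.03517 → (-0.01217, 0.05817).
The interval (-0.01217, 0.05817) contains 0, so the difference is not significant.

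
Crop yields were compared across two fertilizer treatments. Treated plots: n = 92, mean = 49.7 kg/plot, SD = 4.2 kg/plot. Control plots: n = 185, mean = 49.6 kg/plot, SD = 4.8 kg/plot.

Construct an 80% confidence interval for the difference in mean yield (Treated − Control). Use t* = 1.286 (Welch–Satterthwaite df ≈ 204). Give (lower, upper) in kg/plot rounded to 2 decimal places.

Per-group SEs: s₁/√n₁ = 4.2/√92 = 0.4379, s₂/√n₂ = 4.8/√185 = 0.3529.
Unpooled SE of the difference: √(0.19175641 + 0.12453841) = 0.5624.
Margin of error = t* · SE = 1.286 × 0.5624 = 0.7232.
x̄₁ − x̄₂ = 49.7 − 49.6 = 0.1000.
CI: 0.1000 ± 0.7232 = (-0.62, 0.82).

(-0.62, 0.82)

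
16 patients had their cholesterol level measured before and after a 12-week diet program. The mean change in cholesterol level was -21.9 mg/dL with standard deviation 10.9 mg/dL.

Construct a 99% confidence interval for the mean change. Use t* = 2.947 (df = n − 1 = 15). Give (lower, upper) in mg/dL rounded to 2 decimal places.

(-29.93, -13.87)

This is a matched-pairs design, so SE = s_d/√n = 10.9/√16 = 2.7250.
Margin = 2.947 × 2.7250 = 8.0306; the interval is -21.9 ± 8.0306 = (-29.93, -13.87).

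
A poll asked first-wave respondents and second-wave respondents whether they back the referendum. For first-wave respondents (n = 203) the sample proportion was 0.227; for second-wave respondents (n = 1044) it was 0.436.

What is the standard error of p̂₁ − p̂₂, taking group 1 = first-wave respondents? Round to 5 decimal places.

0.03317

SE₁ = √(p̂₁(1−p̂₁)/n₁) = √(0.2270·0.7730/203) = 0.02940; SE₂ = √(0.4360·0.5640/1044) = 0.01535.
Independent samples: SE of the difference = √(SE₁² + SE₂²) = √(0.00086436 + 0.0002356225) = 0.03317.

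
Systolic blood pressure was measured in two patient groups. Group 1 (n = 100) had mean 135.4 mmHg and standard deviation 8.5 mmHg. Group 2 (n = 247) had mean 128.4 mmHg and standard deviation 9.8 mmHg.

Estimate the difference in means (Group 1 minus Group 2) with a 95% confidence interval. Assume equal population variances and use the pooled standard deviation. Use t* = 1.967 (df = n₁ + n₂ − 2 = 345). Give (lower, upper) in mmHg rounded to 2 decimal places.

Pooled variance s_p² = [99·8.5² + 246·9.8²] / (100+247−2) = 89.2133, so s_p = 9.4453.
SE_diff = s_p·√(1/n₁ + 1/n₂) = 9.4453·√(1/100 + 1/247) = 1.1195.
t* = 1.967; margin = 1.967 × 1.1195 = 2.2021.
Difference = 135.4 − 128.4 = 7.0000.
7.0000 ± 2.2021 → (4.80, 9.20).

(4.80, 9.20)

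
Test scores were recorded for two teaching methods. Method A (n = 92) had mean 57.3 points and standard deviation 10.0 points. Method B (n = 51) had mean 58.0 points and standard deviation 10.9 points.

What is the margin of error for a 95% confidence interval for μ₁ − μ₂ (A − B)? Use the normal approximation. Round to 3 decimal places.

Standard errors of each mean: 10.0/√92 = 1.0426 and 10.9/√51 = 1.5263.
SE(x̄₁ − x̄₂) = √(1.0426² + 1.5263²) = 1.8484 for independent samples with unequal variances.
With z* = 1.960, the margin is 1.960 × 1.8484 = 3.6229.

3.623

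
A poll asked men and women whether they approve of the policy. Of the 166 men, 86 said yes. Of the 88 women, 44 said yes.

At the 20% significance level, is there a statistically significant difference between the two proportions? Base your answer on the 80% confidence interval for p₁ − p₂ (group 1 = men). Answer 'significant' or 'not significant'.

Sample proportions: 86/166 = 0.5181, 44/88 = 0.5000.
Each SE is √(p̂(1−p̂)/n): √(0.5181·0.4819/166) = 0.03878 and √(0.5000·0.5000/88) = 0.05330.
SE(p̂₁ − p̂₂) = √(SE₁² + SE₂²) = √(0.0015038884 + 0.00284089) = 0.06591, since the two samples are independent.
At 80% confidence z* = 1.282; margin = 1.282 × 0.06591 = 0.08450.
The difference is 0.5181 − 0.5000 = 0.0181, so the interval is 0.0181 ± 0.08450 = (-0.06640, 0.10260).
The interval (-0.06640, 0.10260) contains 0, so the difference is not significant.

not significant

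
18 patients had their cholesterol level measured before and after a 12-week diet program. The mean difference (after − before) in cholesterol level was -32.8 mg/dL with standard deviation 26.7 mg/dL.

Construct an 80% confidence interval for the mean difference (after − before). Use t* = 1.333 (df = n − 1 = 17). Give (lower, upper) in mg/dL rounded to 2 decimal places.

This is a matched-pairs design, so SE = s_d/√n = 26.7/√18 = 6.2933.
Margin = 1.333 × 6.2933 = 8.3890; the interval is -32.8 ± 8.3890 = (-41.19, -24.41).

(-41.19, -24.41)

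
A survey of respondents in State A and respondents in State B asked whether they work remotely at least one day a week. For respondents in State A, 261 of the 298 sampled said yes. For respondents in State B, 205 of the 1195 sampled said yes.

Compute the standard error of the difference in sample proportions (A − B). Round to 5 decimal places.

First, p̂₁ = 261/298 = 0.8758; p̂₂ = 205/1195 = 0.1715.
The two standard errors are √(0.8758×0.1242/298) = 0.01911 and √(0.1715×0.8285/1195) = 0.01090.
Because the samples are independent, SE_diff = √(0.01911² + 0.01090²) = 0.02200.

0.02200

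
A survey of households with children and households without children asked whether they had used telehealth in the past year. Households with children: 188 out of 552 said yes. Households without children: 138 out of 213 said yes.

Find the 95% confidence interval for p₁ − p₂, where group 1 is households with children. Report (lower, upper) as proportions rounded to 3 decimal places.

Sample proportions: 188/552 = 0.3406, 138/213 = 0.6479.
Each SE is √(p̂(1−p̂)/n): √(0.3406·0.6594/552) = 0.02017 and √(0.6479·0.3521/213) = 0.03273.
SE(p̂₁ − p̂₂) = √(SE₁² + SE₂²) = √(0.0004068289 + 0.0010712529) = 0.03845, since the two samples are independent.
At 95% confidence z* = 1.960; margin = 1.960 × 0.03845 = 0.07536.
The difference is 0.3406 − 0.6479 = -0.3073, so the interval is -0.3073 ± 0.07536 = (-0.383, -0.232).

(-0.383, -0.232)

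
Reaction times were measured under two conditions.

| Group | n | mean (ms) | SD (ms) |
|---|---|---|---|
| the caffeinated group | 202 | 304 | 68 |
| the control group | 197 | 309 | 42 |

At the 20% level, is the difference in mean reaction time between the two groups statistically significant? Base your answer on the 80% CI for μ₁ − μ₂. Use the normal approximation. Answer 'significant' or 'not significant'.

Per-group SEs: s₁/√n₁ = 68/√202 = 4.7845, s₂/√n₂ = 42/√197 = 2.9924.
Unpooled SE of the difference: √(22.89144025 + 8.95445776) = 5.6432.
Margin of error = z* · SE = 1.282 × 5.6432 = 7.2346.
x̄₁ − x̄₂ = 304 − 309 = -5.0000.
CI: -5.0000 ± 7.2346 = (-12.2346, 2.2346).
The interval (-12.2346, 2.2346) contains 0, so the difference is not significant.

not significant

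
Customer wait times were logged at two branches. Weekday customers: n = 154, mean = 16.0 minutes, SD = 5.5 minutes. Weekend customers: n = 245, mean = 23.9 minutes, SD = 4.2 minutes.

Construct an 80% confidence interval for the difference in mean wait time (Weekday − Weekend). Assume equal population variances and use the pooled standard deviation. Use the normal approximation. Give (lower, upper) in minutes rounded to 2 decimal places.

(-8.53, -7.27)

s_p = √[((n₁−1)s₁² + (n₂−1)s₂²)/(n₁+n₂−2)] = √[(153·5.5² + 244·4.2²)/397] = 4.7434.
SE = 4.7434·√(1/154 + 1/245) = 0.4878.
With z* = 1.282, margin = 1.282 × 0.4878 = 0.6254.
x̄₁ − x̄₂ = 16.0 − 23.9 = -7.9000; interval -7.9000 ± 0.6254 = (-8.53, -7.27).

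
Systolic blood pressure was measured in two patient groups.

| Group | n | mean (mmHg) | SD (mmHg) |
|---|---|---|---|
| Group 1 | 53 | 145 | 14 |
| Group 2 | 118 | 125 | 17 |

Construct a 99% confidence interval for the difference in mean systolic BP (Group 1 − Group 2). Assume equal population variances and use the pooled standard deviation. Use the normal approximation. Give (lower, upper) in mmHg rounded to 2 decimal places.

s_p = √[((n₁−1)s₁² + (n₂−1)s₂²)/(n₁+n₂−2)] = √[(52·14² + 117·17²)/169] = 16.1364.
SE = 16.1364·√(1/53 + 1/118) = 2.6682.
With z* = 2.576, margin = 2.576 × 2.6682 = 6.8733.
x̄₁ − x̄₂ = 145 − 125 = 20.0000; interval 20.0000 ± 6.8733 = (13.13, 26.87).

(13.13, 26.87)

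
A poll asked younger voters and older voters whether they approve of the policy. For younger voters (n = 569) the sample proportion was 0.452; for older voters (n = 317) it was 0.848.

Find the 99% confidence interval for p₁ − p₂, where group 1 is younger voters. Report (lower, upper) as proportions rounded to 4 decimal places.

(-0.4707, -0.3213)

SE₁ = √(p̂₁(1−p̂₁)/n₁) = √(0.4520·0.5480/569) = 0.02086; SE₂ = √(0.8480·0.1520/317) = 0.02016.
Independent samples: SE of the difference = √(SE₁² + SE₂²) = √(0.0004351396 + 0.0004064256) = 0.02901.
z* for 99% confidence is 2.576, so the margin of error is 2.576 × 0.02901 = 0.07473.
Point estimate p̂₁ − p̂₂ = 0.4520 − 0.8480 = -0.3960.
-0.3960 ± 0.07473 → (-0.4707, -0.3213).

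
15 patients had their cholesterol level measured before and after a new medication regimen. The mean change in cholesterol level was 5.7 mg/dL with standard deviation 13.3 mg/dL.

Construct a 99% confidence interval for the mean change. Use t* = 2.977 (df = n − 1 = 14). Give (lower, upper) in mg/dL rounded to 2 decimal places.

This is a matched-pairs design, so SE = s_d/√n = 13.3/√15 = 3.4340.
Margin = 2.977 × 3.4340 = 10.2230; the interval is 5.7 ± 10.2230 = (-4.52, 15.92).

(-4.52, 15.92)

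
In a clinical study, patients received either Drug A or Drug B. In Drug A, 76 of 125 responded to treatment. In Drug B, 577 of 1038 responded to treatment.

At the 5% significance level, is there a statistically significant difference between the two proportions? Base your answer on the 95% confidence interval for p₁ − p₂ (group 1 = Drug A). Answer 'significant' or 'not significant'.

not significant

Sample proportions: 76/125 = 0.6080, 577/1038 = 0.5559.
Each SE is √(p̂(1−p̂)/n): √(0.6080·0.3920/125) = 0.04367 and √(0.5559·0.4441/1038) = 0.01542.
SE(p̂₁ − p̂₂) = √(SE₁² + SE₂²) = √(0.0019070689 + 0.0002377764) = 0.04631, since the two samples are independent.
At 95% confidence z* = 1.960; margin = 1.960 × 0.04631 = 0.09077.
The difference is 0.6080 − 0.5559 = 0.0521, so the interval is 0.0521 ± 0.09077 = (-0.03867, 0.14287).
The interval (-0.03867, 0.14287) contains 0, so the difference is not significant.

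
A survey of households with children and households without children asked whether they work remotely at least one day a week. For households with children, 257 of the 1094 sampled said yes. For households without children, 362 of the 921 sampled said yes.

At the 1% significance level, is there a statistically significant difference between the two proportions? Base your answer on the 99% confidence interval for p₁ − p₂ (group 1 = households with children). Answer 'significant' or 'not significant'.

significant

First, p̂₁ = 257/1094 = 0.2349; p̂₂ = 362/921 = 0.3931.
The two standard errors are √(0.2349×0.7651/1094) = 0.01282 and √(0.3931×0.6069/921) = 0.01609.
Because the samples are independent, SE_diff = √(0.01282² + 0.01609²) = 0.02057.
Using z* = 2.576 for 99%, ME = 2.576 × 0.02057 = 0.05299.
p̂₁ − p̂₂ = -0.1582; interval -0.1582 ± 0.05299 gives (-0.21119, -0.10521).
The interval (-0.21119, -0.10521) does not contain 0, so the difference is significant.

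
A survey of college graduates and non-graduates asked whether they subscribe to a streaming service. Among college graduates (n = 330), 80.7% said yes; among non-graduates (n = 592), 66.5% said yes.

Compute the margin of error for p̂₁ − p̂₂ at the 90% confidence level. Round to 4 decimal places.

The two standard errors are √(0.8070×0.1930/330) = 0.02172 and √(0.6650×0.3350/592) = 0.01940.
Because the samples are independent, SE_diff = √(0.02172² + 0.01940²) = 0.02912.
Using z* = 1.645 for 90%, ME = 1.645 × 0.02912 = 0.04790.

0.0479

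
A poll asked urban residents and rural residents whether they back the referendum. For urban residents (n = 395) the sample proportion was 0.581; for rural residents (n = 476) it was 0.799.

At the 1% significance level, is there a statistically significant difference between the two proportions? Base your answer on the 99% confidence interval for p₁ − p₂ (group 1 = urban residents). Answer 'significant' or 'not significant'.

significant

Each SE is √(p̂(1−p̂)/n): √(0.5810·0.4190/395) = 0.02483 and √(0.7990·0.2010/476) = 0.01837.
SE(p̂₁ − p̂₂) = √(SE₁² + SE₂²) = √(0.0006165289 + 0.0003374569) = 0.03089, since the two samples are independent.
At 99% confidence z* = 2.576; margin = 2.576 × 0.03089 = 0.07957.
The difference is 0.5810 − 0.7990 = -0.2180, so the interval is -0.2180 ± 0.07957 = (-0.29757, -0.13843).
The interval (-0.29757, -0.13843) does not contain 0, so the difference is significant.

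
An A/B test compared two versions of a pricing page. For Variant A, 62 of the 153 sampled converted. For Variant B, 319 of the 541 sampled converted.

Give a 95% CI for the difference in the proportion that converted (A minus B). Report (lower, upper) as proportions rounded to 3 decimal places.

(-0.273, -0.096)

First, p̂₁ = 62/153 = 0.4052; p̂₂ = 319/541 = 0.5896.
The two standard errors are √(0.4052×0.5948/153) = 0.03969 and √(0.5896×0.4104/541) = 0.02115.
Because the samples are independent, SE_diff = √(0.03969² + 0.02115²) = 0.04497.
Using z* = 1.960 for 95%, ME = 1.960 × 0.04497 = 0.08814.
p̂₁ − p̂₂ = -0.1844; interval -0.1844 ± 0.08814 gives (-0.273, -0.096).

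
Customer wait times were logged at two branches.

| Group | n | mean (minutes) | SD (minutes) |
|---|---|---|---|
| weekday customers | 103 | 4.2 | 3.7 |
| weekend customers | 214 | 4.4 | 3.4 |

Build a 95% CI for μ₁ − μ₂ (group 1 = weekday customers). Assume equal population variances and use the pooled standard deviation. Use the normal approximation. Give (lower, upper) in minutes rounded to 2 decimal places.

(-1.02, 0.62)

s_p = √[((n₁−1)s₁² + (n₂−1)s₂²)/(n₁+n₂−2)] = √[(102·3.7² + 213·3.4²)/315] = 3.5000.
SE = 3.5000·√(1/103 + 1/214) = 0.4197.
With z* = 1.960, margin = 1.960 × 0.4197 = 0.8226.
x̄₁ − x̄₂ = 4.2 − 4.4 = -0.2000; interval -0.2000 ± 0.8226 = (-1.02, 0.62).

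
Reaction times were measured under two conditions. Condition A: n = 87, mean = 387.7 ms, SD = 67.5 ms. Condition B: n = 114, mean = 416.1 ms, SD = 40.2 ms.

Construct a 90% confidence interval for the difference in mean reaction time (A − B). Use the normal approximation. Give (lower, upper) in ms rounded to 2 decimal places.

Standard errors of each mean: 67.5/√87 = 7.2368 and 40.2/√114 = 3.7651.
SE(x̄₁ − x̄₂) = √(7.2368² + 3.7651²) = 8.1576 for independent samples with unequal variances.
With z* = 1.645, the margin is 1.645 × 8.1576 = 13.4193.
x̄₁ − x̄₂ = 387.7 − 416.1 = -28.4000; the interval is -28.4000 ± 13.4193 = (-41.82, -14.98).

(-41.82, -14.98)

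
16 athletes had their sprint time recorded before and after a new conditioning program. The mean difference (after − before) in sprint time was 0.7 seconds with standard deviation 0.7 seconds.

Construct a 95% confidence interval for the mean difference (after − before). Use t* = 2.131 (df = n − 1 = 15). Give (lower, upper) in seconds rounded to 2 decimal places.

Paired design: SE = s_d/√n = 0.7/√16 = 0.1750.
t* = 2.131; margin of error = 2.131 × 0.1750 = 0.3729.
0.7 ± 0.3729 → (0.33, 1.07).

(0.33, 1.07)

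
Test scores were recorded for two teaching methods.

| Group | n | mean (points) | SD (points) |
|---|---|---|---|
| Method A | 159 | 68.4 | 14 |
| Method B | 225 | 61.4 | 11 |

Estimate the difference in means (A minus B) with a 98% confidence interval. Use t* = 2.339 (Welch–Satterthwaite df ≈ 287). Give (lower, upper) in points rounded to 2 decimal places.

(3.89, 10.11)

Standard errors of each mean: 14/√159 = 1.1103 and 11/√225 = 0.7333.
SE(x̄₁ − x̄₂) = √(1.1103² + 0.7333²) = 1.3306 for independent samples with unequal variances.
With t* = 2.339, the margin is 2.339 × 1.3306 = 3.1123.
x̄₁ − x̄₂ = 68.4 − 61.4 = 7.0000; the interval is 7.0000 ± 3.1123 = (3.89, 10.11).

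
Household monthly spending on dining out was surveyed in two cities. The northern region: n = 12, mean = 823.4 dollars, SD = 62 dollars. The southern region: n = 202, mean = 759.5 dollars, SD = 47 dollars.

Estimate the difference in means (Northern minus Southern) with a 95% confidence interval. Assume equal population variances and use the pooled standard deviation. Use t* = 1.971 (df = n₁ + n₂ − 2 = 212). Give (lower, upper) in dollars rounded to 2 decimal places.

s_p = √[((n₁−1)s₁² + (n₂−1)s₂²)/(n₁+n₂−2)] = √[(11·62² + 201·47²)/212] = 47.8940.
SE = 47.8940·√(1/12 + 1/202) = 14.2306.
With t* = 1.971, margin = 1.971 × 14.2306 = 28.0485.
x̄₁ − x̄₂ = 823.4 − 759.5 = 63.9000; interval 63.9000 ± 28.0485 = (35.85, 91.95).

(35.85, 91.95)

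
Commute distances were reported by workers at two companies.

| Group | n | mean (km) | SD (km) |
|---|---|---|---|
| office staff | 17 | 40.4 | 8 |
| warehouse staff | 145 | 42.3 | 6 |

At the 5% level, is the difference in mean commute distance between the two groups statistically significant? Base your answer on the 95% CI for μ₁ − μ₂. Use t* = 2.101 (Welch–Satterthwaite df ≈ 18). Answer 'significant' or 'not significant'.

Per-group SEs: s₁/√n₁ = 8/√17 = 1.9403, s₂/√n₂ = 6/√145 = 0.4983.
Unpooled SE of the difference: √(3.76476409 + 0.24830289) = 2.0033.
Margin of error = t* · SE = 2.101 × 2.0033 = 4.2089.
x̄₁ − x̄₂ = 40.4 − 42.3 = -1.9000.
CI: -1.9000 ± 4.2089 = (-6.1089, 2.3089).
The interval (-6.1089, 2.3089) contains 0, so the difference is not significant.

not significant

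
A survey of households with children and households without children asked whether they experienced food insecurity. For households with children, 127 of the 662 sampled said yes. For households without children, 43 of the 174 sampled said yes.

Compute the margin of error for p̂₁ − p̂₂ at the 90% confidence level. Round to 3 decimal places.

0.059

First, p̂₁ = 127/662 = 0.1918; p̂₂ = 43/174 = 0.2471.
The two standard errors are √(0.1918×0.8082/662) = 0.01530 and √(0.2471×0.7529/174) = 0.03270.
Because the samples are independent, SE_diff = √(0.01530² + 0.03270²) = 0.03610.
Using z* = 1.645 for 90%, ME = 1.645 × 0.03610 = 0.05938.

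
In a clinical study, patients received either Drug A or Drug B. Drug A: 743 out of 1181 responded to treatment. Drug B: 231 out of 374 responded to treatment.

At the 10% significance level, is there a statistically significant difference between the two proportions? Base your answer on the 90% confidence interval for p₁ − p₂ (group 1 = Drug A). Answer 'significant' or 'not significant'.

not significant

p̂₁ = 743/1181 = 0.6291 and p̂₂ = 231/374 = 0.6176.
SE₁ = √(p̂₁(1−p̂₁)/n₁) = √(0.6291·0.3709/1181) = 0.01406; SE₂ = √(0.6176·0.3824/374) = 0.02513.
Independent samples: SE of the difference = √(SE₁² + SE₂²) = √(0.0001976836 + 0.0006315169) = 0.02880.
z* for 90% confidence is 1.645, so the margin of error is 1.645 × 0.02880 = 0.04738.
Point estimate p̂₁ − p̂₂ = 0.6291 − 0.6176 = 0.0115.
0.0115 ± 0.04738 → (-0.03588, 0.05888).
The interval (-0.03588, 0.05888) contains 0, so the difference is not significant.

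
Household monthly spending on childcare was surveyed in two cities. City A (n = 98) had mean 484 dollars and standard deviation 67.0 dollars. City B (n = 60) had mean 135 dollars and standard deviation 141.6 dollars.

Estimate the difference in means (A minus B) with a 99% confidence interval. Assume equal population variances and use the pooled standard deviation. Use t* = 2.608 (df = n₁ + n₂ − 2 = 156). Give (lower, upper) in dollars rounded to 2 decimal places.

(305.46, 392.54)

Pooled variance s_p² = [97·67.0² + 59·141.6²] / (98+60−2) = 10374.4618, so s_p = 101.8551.
SE_diff = s_p·√(1/n₁ + 1/n₂) = 101.8551·√(1/98 + 1/60) = 16.6964.
t* = 2.608; margin = 2.608 × 16.6964 = 43.5442.
Difference = 484 − 135 = 349.0000.
349.0000 ± 43.5442 → (305.46, 392.54).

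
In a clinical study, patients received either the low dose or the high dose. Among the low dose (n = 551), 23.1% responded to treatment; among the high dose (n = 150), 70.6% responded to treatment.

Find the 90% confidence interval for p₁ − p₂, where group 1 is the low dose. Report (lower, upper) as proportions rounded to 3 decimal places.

(-0.543, -0.407)

SE₁ = √(p̂₁(1−p̂₁)/n₁) = √(0.2310·0.7690/551) = 0.01796; SE₂ = √(0.7060·0.2940/150) = 0.03720.
Independent samples: SE of the difference = √(SE₁² + SE₂²) = √(0.0003225616 + 0.00138384) = 0.04131.
z* for 90% confidence is 1.645, so the margin of error is 1.645 × 0.04131 = 0.06795.
Point estimate p̂₁ − p̂₂ = 0.2310 − 0.7060 = -0.4750.
-0.4750 ± 0.06795 → (-0.543, -0.407).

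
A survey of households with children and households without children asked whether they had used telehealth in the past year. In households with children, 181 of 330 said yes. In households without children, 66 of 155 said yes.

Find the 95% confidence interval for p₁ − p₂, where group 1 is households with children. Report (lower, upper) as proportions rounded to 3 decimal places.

(0.028, 0.217)

p̂₁ = 181/330 = 0.5485 and p̂₂ = 66/155 = 0.4258.
SE₁ = √(p̂₁(1−p̂₁)/n₁) = √(0.5485·0.4515/330) = 0.02739; SE₂ = √(0.4258·0.5742/155) = 0.03972.
Independent samples: SE of the difference = √(SE₁² + SE₂²) = √(0.0007502121 + 0.0015776784) = 0.04825.
z* for 95% confidence is 1.960, so the margin of error is 1.960 × 0.04825 = 0.09457.
Point estimate p̂₁ − p̂₂ = 0.5485 − 0.4258 = 0.1227.
0.1227 ± 0.09457 → (0.028, 0.217).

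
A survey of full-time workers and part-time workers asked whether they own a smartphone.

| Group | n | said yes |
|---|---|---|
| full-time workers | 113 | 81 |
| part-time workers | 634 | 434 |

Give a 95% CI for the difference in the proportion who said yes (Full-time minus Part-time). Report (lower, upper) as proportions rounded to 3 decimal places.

p̂₁ = 81/113 = 0.7168 and p̂₂ = 434/634 = 0.6845.
SE₁ = √(p̂₁(1−p̂₁)/n₁) = √(0.7168·0.2832/113) = 0.04238; SE₂ = √(0.6845·0.3155/634) = 0.01846.
Independent samples: SE of the difference = √(SE₁² + SE₂²) = √(0.0017960644 + 0.0003407716) = 0.04623.
z* for 95% confidence is 1.960, so the margin of error is 1.960 × 0.04623 = 0.09061.
Point estimate p̂₁ − p̂₂ = 0.7168 − 0.6845 = 0.0323.
0.0323 ± 0.09061 → (-0.058, 0.123).

(-0.058, 0.123)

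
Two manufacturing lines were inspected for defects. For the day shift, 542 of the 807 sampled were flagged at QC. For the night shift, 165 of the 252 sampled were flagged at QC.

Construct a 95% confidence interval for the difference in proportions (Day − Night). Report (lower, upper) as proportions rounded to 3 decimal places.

(-0.050, 0.084)

Sample proportions: 542/807 = 0.6716, 165/252 = 0.6548.
Each SE is √(p̂(1−p̂)/n): √(0.6716·0.3284/807) = 0.01653 and √(0.6548·0.3452/252) = 0.02995.
SE(p̂₁ − p̂₂) = √(SE₁² + SE₂²) = √(0.0002732409 + 0.0008970025) = 0.03421, since the two samples are independent.
At 95% confidence z* = 1.960; margin = 1.960 × 0.03421 = 0.06705.
The difference is 0.6716 − 0.6548 = 0.0168, so the interval is 0.0168 ± 0.06705 = (-0.050, 0.084).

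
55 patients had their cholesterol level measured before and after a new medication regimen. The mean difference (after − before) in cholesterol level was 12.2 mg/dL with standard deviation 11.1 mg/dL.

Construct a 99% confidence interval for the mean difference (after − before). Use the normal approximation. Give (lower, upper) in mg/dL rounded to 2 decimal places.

(8.34, 16.06)

This is a matched-pairs design, so SE = s_d/√n = 11.1/√55 = 1.4967.
Margin = 2.576 × 1.4967 = 3.8555; the interval is 12.2 ± 3.8555 = (8.34, 16.06).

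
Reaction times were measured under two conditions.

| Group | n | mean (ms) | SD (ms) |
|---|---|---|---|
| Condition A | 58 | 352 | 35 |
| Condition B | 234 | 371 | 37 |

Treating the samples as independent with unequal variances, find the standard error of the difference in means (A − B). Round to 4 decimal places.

Per-group SEs: s₁/√n₁ = 35/√58 = 4.5957, s₂/√n₂ = 37/√234 = 2.4188.
Unpooled SE of the difference: √(21.12045849 + 5.85059344) = 5.1934.

5.1934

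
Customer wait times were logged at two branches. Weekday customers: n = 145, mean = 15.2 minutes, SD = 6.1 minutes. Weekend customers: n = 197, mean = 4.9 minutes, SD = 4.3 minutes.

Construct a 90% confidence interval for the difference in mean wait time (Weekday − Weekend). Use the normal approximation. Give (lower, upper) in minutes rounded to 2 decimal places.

(9.33, 11.27)

Per-group SEs: s₁/√n₁ = 6.1/√145 = 0.5066, s₂/√n₂ = 4.3/√197 = 0.3064.
Unpooled SE of the difference: √(0.25664356 + 0.09388096) = 0.5921.
Margin of error = z* · SE = 1.645 × 0.5921 = 0.9740.
x̄₁ − x̄₂ = 15.2 − 4.9 = 10.3000.
CI: 10.3000 ± 0.9740 = (9.33, 11.27).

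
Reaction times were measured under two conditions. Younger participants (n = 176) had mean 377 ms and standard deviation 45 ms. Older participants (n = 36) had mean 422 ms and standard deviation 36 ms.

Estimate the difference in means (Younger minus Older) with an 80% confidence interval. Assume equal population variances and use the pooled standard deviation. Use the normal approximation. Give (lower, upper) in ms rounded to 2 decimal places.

(-55.23, -34.77)

Pooled variance s_p² = [175·45² + 35·36²] / (176+36−2) = 1903.5000, so s_p = 43.6291.
SE_diff = s_p·√(1/n₁ + 1/n₂) = 43.6291·√(1/176 + 1/36) = 7.9806.
z* = 1.282; margin = 1.282 × 7.9806 = 10.2311.
Difference = 377 − 422 = -45.0000.
-45.0000 ± 10.2311 → (-55.23, -34.77).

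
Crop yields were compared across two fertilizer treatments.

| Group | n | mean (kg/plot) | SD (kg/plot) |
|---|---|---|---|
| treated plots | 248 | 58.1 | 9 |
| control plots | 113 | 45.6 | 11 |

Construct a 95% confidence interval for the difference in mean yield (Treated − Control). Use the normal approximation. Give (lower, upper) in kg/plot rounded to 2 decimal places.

Standard errors of each mean: 9/√248 = 0.5715 and 11/√113 = 1.0348.
SE(x̄₁ − x̄₂) = √(0.5715² + 1.0348²) = 1.1821 for independent samples with unequal variances.
With z* = 1.960, the margin is 1.960 × 1.1821 = 2.3169.
x̄₁ − x̄₂ = 58.1 − 45.6 = 12.5000; the interval is 12.5000 ± 2.3169 = (10.18, 14.82).

(10.18, 14.82)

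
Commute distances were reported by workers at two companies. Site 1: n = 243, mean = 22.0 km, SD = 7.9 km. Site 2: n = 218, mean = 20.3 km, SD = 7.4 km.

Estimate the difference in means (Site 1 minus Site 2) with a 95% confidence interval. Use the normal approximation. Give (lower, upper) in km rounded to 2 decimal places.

Standard errors of each mean: 7.9/√243 = 0.5068 and 7.4/√218 = 0.5012.
SE(x̄₁ − x̄₂) = √(0.5068² + 0.5012²) = 0.7128 for independent samples with unequal variances.
With z* = 1.960, the margin is 1.960 × 0.7128 = 1.3971.
x̄₁ − x̄₂ = 22.0 − 20.3 = 1.7000; the interval is 1.7000 ± 1.3971 = (0.30, 3.10).

(0.30, 3.10)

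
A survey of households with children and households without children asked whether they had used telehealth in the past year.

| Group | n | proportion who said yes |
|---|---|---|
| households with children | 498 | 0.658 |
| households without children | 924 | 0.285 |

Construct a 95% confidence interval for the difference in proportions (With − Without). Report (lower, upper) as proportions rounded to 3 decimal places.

(0.322, 0.424)

The two standard errors are √(0.6580×0.3420/498) = 0.02126 and √(0.2850×0.7150/924) = 0.01485.
Because the samples are independent, SE_diff = √(0.02126² + 0.01485²) = 0.02593.
Using z* = 1.960 for 95%, ME = 1.960 × 0.02593 = 0.05082.
p̂₁ − p̂₂ = 0.3730; interval 0.3730 ± 0.05082 gives (0.322, 0.424).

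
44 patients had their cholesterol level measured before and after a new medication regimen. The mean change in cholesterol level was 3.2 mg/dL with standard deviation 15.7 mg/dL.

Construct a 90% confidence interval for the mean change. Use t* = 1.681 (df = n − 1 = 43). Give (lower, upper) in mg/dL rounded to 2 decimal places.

Paired design: SE = s_d/√n = 15.7/√44 = 2.3669.
t* = 1.681; margin of error = 1.681 × 2.3669 = 3.9788.
3.2 ± 3.9788 → (-0.78, 7.18).

(-0.78, 7.18)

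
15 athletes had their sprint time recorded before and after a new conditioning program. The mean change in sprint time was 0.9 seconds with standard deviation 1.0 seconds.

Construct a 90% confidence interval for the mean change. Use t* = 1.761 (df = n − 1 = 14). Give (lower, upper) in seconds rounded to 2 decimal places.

This is a matched-pairs design, so SE = s_d/√n = 1.0/√15 = 0.2582.
Margin = 1.761 × 0.2582 = 0.4547; the interval is 0.9 ± 0.4547 = (0.45, 1.35).

(0.45, 1.35)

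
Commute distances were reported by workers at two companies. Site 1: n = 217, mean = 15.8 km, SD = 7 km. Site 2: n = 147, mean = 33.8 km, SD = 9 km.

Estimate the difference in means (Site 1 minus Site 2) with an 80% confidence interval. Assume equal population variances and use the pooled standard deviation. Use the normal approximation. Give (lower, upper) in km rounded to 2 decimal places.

s_p = √[((n₁−1)s₁² + (n₂−1)s₂²)/(n₁+n₂−2)] = √[(216·7² + 146·9²)/362] = 7.8680.
SE = 7.8680·√(1/217 + 1/147) = 0.8405.
With z* = 1.282, margin = 1.282 × 0.8405 = 1.0775.
x̄₁ − x̄₂ = 15.8 − 33.8 = -18.0000; interval -18.0000 ± 1.0775 = (-19.08, -16.92).

(-19.08, -16.92)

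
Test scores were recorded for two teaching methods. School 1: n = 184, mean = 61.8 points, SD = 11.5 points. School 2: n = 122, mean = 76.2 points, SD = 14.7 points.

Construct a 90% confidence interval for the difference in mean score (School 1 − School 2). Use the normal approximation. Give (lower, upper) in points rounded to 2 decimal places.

SE₁ = s₁/√n₁ = 11.5/√184 = 0.8478; SE₂ = 14.7/√122 = 1.3309.
Independent samples, unequal variances: SE_diff = √(SE₁² + SE₂²) = √(0.71876484 + 1.77129481) = 1.5780.
z* = 1.645, so margin of error = 1.645 × 1.5780 = 2.5958.
Difference in means = 61.8 − 76.2 = -14.4000.
-14.4000 ± 2.5958 → (-17.00, -11.80).

(-17.00, -11.80)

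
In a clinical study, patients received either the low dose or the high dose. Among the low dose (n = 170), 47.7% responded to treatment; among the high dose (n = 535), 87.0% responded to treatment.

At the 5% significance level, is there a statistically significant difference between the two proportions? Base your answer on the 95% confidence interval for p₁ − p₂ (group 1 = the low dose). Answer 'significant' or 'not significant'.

SE₁ = √(p̂₁(1−p̂₁)/n₁) = √(0.4770·0.5230/170) = 0.03831; SE₂ = √(0.8700·0.1300/535) = 0.01454.
Independent samples: SE of the difference = √(SE₁² + SE₂²) = √(0.0014676561 + 0.0002114116) = 0.04098.
z* for 95% confidence is 1.960, so the margin of error is 1.960 × 0.04098 = 0.08032.
Point estimate p̂₁ − p̂₂ = 0.4770 − 0.8700 = -0.3930.
-0.3930 ± 0.08032 → (-0.47332, -0.31268).
The interval (-0.47332, -0.31268) does not contain 0, so the difference is significant.

significant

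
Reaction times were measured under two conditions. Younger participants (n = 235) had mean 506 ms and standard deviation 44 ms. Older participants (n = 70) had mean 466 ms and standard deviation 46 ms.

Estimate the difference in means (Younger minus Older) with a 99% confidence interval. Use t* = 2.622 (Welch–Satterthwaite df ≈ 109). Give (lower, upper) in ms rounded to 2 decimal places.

SE₁ = s₁/√n₁ = 44/√235 = 2.8702; SE₂ = 46/√70 = 5.4981.
Independent samples, unequal variances: SE_diff = √(SE₁² + SE₂²) = √(8.23804804 + 30.22910361) = 6.2022.
t* = 2.622, so margin of error = 2.622 × 6.2022 = 16.2622.
Difference in means = 506 − 466 = 40.0000.
40.0000 ± 16.2622 → (23.74, 56.26).

(23.74, 56.26)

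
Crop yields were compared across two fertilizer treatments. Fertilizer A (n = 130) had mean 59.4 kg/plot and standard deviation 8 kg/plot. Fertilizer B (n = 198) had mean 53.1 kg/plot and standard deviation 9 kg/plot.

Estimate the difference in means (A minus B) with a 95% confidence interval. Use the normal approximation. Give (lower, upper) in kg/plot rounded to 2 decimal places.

(4.44, 8.16)

SE₁ = s₁/√n₁ = 8/√130 = 0.7016; SE₂ = 9/√198 = 0.6396.
Independent samples, unequal variances: SE_diff = √(SE₁² + SE₂²) = √(0.49224256 + 0.40908816) = 0.9494.
z* = 1.960, so margin of error = 1.960 × 0.9494 = 1.8608.
Difference in means = 59.4 − 53.1 = 6.3000.
6.3000 ± 1.8608 → (4.44, 8.16).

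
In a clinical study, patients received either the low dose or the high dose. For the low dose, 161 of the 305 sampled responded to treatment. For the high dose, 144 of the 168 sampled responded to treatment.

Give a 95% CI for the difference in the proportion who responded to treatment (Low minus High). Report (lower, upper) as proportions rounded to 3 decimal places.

Sample proportions: 161/305 = 0.5279, 144/168 = 0.8571.
Each SE is √(p̂(1−p̂)/n): √(0.5279·0.4721/305) = 0.02859 and √(0.8571·0.1429/168) = 0.02700.
SE(p̂₁ − p̂₂) = √(SE₁² + SE₂²) = √(0.0008173881 + 0.000729) = 0.03932, since the two samples are independent.
At 95% confidence z* = 1.960; margin = 1.960 × 0.03932 = 0.07707.
The difference is 0.5279 − 0.8571 = -0.3292, so the interval is -0.3292 ± 0.07707 = (-0.406, -0.252).

(-0.406, -0.252)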